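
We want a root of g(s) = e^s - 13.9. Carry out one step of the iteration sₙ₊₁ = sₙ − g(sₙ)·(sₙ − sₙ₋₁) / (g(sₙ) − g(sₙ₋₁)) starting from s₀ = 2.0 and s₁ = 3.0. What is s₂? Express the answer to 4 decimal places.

g(2.0) = -6.510944, g(3.0) = 6.185537
s₂ = 3.000000 − 6.185537·(3.000000 − 2.000000) / (6.185537 − (-6.510944)) = 3.000000 − (6.185537)/(12.696481) = 2.512815

2.5128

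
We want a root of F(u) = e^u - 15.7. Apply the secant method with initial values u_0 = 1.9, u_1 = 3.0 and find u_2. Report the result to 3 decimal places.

F(1.9) = -9.01411, F(3.0) = 4.38554
u_2 = 3.00000 − 4.38554·(3.00000 − 1.90000) / (4.38554 − (-9.01411)) = 3.00000 − (4.82409)/(13.39964) = 2.63998

2.640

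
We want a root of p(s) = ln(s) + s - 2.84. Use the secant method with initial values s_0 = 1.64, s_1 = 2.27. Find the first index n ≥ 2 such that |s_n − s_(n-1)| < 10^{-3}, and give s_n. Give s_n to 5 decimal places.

n = 4, s_n = 2.09869

p(1.64) = -0.7053038, p(2.27) = 0.2497798
s_2 = 2.2700000 − 0.2497798·(0.6300000)/(0.9550836) = 2.1052382;  |Δ| = 0.1647618
p(2.1052382) = 0.0096668
s_3 = 2.1052382 − 0.0096668·(-0.1647618)/(-0.2401130) = 2.0986050;  |Δ| = 0.0066332
p(2.0986050) = -0.0001222
s_4 = 2.0986050 − (-0.0001222)·(-0.0066332)/(-0.0097890) = 2.0986878;  |Δ| = 0.0000828
|s_4 − s_3| = 0.0000828 < 10^{-3}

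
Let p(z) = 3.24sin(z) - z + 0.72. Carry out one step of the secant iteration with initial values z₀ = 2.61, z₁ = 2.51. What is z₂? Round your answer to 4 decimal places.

2.5432

p(2.61) = -0.247622, p(2.51) = 0.122996
z₂ = 2.510000 − 0.122996·(2.510000 − 2.610000) / (0.122996 − (-0.247622)) = 2.510000 − (-0.012300)/(0.370618) = 2.543187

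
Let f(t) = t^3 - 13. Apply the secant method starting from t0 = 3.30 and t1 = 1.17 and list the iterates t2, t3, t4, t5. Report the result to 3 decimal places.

1.877, 2.778, 2.265, 2.337

f(3.30) = 22.93700, f(1.17) = -11.39839
t2 = 1.17000 − (-11.39839)·(1.17000 − 3.30000) / (-11.39839 − 22.93700) = 1.17000 − (24.27856)/(-34.33539) = 1.87710
f(1.87710) = -6.38603
t3 = 1.87710 − (-6.38603)·(1.87710 − 1.17000) / (-6.38603 − (-11.39839)) = 1.87710 − (-4.51556)/(5.01236) = 2.77799
f(2.77799) = 8.43828
t4 = 2.77799 − 8.43828·(2.77799 − 1.87710) / (8.43828 − (-6.38603)) = 2.77799 − (7.60192)/(14.82430) = 2.26518
f(2.26518) = -1.37720
t5 = 2.26518 − (-1.37720)·(2.26518 − 2.77799) / (-1.37720 − 8.43828) = 2.26518 − (0.70623)/(-9.81548) = 2.33714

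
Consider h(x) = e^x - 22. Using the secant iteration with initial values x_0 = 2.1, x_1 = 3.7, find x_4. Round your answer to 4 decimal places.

h(2.1) = -13.833830, h(3.7) = 18.447304
x_2 = 3.700000 − 18.447304·(3.700000 − 2.100000) / (18.447304 − (-13.833830)) = 3.700000 − (29.515687)/(32.281134) = 2.785668
h(2.785668) = -5.789363
x_3 = 2.785668 − (-5.789363)·(2.785668 − 3.700000) / (-5.789363 − 18.447304) = 2.785668 − (5.293403)/(-24.236668) = 3.004072
h(3.004072) = -1.832502
x_4 = 3.004072 − (-1.832502)·(3.004072 − 2.785668) / (-1.832502 − (-5.789363)) = 3.004072 − (-0.400227)/(3.956862) = 3.105220

3.1052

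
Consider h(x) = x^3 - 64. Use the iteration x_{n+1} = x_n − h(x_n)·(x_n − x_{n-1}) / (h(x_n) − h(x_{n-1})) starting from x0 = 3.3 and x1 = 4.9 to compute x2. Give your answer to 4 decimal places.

h(3.3) = -28.063000, h(4.9) = 53.649000
x2 = 4.900000 − 53.649000·(4.900000 − 3.300000) / (53.649000 − (-28.063000)) = 4.900000 − (85.838400)/(81.712000) = 3.849501

3.8495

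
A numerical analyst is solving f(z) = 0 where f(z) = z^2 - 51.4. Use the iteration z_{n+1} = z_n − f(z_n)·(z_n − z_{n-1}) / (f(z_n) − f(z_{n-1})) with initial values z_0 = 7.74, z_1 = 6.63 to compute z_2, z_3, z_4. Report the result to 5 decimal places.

f(7.74) = 8.5076000, f(6.63) = -7.4431000
z_2 = 6.6300000 − (-7.4431000)·(6.6300000 − 7.7400000) / (-7.4431000 − 8.5076000) = 6.6300000 − (8.2618410)/(-15.9507000) = 7.1479610
f(7.1479610) = -0.3066531
z_3 = 7.1479610 − (-0.3066531)·(7.1479610 − 6.6300000) / (-0.3066531 − (-7.4431000)) = 7.1479610 − (-0.1588344)/(7.1364469) = 7.1702178
f(7.1702178) = 0.0120235
z_4 = 7.1702178 − 0.0120235·(7.1702178 − 7.1479610) / (0.0120235 − (-0.3066531)) = 7.1702178 − (0.0002676)/(0.3186766) = 7.1693781

7.14796, 7.17022, 7.16938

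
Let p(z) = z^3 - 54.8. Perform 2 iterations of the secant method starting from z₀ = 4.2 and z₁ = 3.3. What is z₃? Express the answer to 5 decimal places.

p(4.2) = 19.2880000, p(3.3) = -18.8630000
z₂ = 3.3000000 − (-18.8630000)·(3.3000000 − 4.2000000) / (-18.8630000 − 19.2880000) = 3.3000000 − (16.9767000)/(-38.1510000) = 3.7449870
p(3.7449870) = -2.2768273
z₃ = 3.7449870 − (-2.2768273)·(3.7449870 − 3.3000000) / (-2.2768273 − (-18.8630000)) = 3.7449870 − (-1.0131586)/(16.5861727) = 3.8060716

3.80607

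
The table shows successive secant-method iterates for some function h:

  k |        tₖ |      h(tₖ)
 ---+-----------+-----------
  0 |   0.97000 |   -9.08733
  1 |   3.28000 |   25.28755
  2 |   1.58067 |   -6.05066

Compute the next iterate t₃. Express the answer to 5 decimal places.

t₃ = 1.58067 − (-6.05066)·(1.58067 − 3.28000) / (-6.05066 − 25.28755)
   = 1.58067 − (10.2820681)/(-31.3382100) = 1.9087700

1.90877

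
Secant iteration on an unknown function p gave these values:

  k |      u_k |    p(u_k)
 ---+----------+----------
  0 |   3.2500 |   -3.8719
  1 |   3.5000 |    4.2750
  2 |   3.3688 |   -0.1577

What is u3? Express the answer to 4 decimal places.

3.3735

u3 = 3.3688 − (-0.1577)·(3.3688 − 3.5000) / (-0.1577 − 4.2750)
   = 3.3688 − (0.020690)/(-4.432700) = 3.373468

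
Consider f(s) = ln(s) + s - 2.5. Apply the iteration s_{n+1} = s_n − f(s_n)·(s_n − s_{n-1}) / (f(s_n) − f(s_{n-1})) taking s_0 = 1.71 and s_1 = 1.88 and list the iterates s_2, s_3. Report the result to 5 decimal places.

1.87276, 1.87265

f(1.71) = -0.2535066, f(1.88) = 0.0112718
s_2 = 1.8800000 − 0.0112718·(1.8800000 − 1.7100000) / (0.0112718 − (-0.2535066)) = 1.8800000 − (0.0019162)/(0.2647784) = 1.8727630
f(1.8727630) = 0.0001779
s_3 = 1.8727630 − 0.0001779·(1.8727630 − 1.8800000) / (0.0001779 − 0.0112718) = 1.8727630 − (-0.0000013)/(-0.0110939) = 1.8726470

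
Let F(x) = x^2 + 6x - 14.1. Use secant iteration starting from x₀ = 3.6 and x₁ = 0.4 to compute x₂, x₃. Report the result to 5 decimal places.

1.55400, 1.85084

F(3.6) = 20.4600000, F(0.4) = -11.5400000
x₂ = 0.4000000 − (-11.5400000)·(0.4000000 − 3.6000000) / (-11.5400000 − 20.4600000) = 0.4000000 − (36.9280000)/(-32.0000000) = 1.5540000
F(1.5540000) = -2.3610840
x₃ = 1.5540000 − (-2.3610840)·(1.5540000 − 0.4000000) / (-2.3610840 − (-11.5400000)) = 1.5540000 − (-2.7246909)/(9.1789160) = 1.8508423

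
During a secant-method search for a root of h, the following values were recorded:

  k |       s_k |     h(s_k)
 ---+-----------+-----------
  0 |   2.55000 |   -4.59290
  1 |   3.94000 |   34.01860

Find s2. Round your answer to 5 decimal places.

2.71534

s2 = 3.94000 − 34.01860·(3.94000 − 2.55000) / (34.01860 − (-4.59290))
   = 3.94000 − (47.2858540)/(38.6115000) = 2.7153427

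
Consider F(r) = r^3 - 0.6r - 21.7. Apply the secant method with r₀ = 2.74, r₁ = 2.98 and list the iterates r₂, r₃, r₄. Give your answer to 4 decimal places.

2.8558, 2.8607, 2.8609

F(2.74) = -2.773176, F(2.98) = 2.975592
r₂ = 2.980000 − 2.975592·(2.980000 − 2.740000) / (2.975592 − (-2.773176)) = 2.980000 − (0.714142)/(5.748768) = 2.855775
F(2.855775) = -0.123338
r₃ = 2.855775 − (-0.123338)·(2.855775 − 2.980000) / (-0.123338 − 2.975592) = 2.855775 − (0.015322)/(-3.098930) = 2.860719
F(2.860719) = -0.005129
r₄ = 2.860719 − (-0.005129)·(2.860719 − 2.855775) / (-0.005129 − (-0.123338)) = 2.860719 − (-0.000025)/(0.118209) = 2.860933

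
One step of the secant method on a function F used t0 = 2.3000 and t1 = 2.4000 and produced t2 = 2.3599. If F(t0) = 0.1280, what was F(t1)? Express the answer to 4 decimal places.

The secant line through (2.3000, 0.1280) and (2.4000, F(t1)) crosses zero at t2 = 2.3599.
So (2.3000, 0.1280), (2.4000, F(t1)), (2.3599, 0) are collinear:
F(t1) = 0.1280 · (2.4000 − 2.3599) / (2.3000 − 2.3599) = 0.1280 · (0.040100)/(-0.059900) = -0.085689

-0.0857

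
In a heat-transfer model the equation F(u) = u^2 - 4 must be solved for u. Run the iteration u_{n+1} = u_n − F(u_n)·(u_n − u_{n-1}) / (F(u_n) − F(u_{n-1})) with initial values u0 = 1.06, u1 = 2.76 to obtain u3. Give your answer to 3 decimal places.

F(1.06) = -2.87640, F(2.76) = 3.61760
u2 = 2.76000 − 3.61760·(2.76000 − 1.06000) / (3.61760 − (-2.87640)) = 2.76000 − (6.14992)/(6.49400) = 1.81298
F(1.81298) = -0.71309
u3 = 1.81298 − (-0.71309)·(1.81298 − 2.76000) / (-0.71309 − 3.61760) = 1.81298 − (0.67531)/(-4.33069) = 1.96892

1.969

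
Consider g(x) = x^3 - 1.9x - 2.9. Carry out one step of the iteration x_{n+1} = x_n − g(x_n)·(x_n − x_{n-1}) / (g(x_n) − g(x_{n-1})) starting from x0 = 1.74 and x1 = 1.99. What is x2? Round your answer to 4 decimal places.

g(1.74) = -0.937976, g(1.99) = 1.199599
x2 = 1.990000 − 1.199599·(1.990000 − 1.740000) / (1.199599 − (-0.937976)) = 1.990000 − (0.299900)/(2.137575) = 1.849701

1.8497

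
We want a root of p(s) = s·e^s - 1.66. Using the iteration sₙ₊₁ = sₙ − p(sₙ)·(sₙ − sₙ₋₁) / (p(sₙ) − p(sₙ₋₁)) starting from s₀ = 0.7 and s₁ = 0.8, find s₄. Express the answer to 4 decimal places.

p(0.7) = -0.250373, p(0.8) = 0.120433
s₂ = 0.800000 − 0.120433·(0.800000 − 0.700000) / (0.120433 − (-0.250373)) = 0.800000 − (0.012043)/(0.370806) = 0.767521
p(0.767521) = -0.006437
s₃ = 0.767521 − (-0.006437)·(0.767521 − 0.800000) / (-0.006437 − 0.120433) = 0.767521 − (0.000209)/(-0.126870) = 0.769169
p(0.769169) = -0.000154
s₄ = 0.769169 − (-0.000154)·(0.769169 − 0.767521) / (-0.000154 − (-0.006437)) = 0.769169 − (0.000000)/(0.006283) = 0.769210

0.7692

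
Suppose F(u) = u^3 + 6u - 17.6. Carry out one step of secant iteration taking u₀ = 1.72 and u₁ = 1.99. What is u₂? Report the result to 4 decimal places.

F(1.72) = -2.191552, F(1.99) = 2.220599
u₂ = 1.990000 − 2.220599·(1.990000 − 1.720000) / (2.220599 − (-2.191552)) = 1.990000 − (0.599562)/(4.412151) = 1.854111

1.8541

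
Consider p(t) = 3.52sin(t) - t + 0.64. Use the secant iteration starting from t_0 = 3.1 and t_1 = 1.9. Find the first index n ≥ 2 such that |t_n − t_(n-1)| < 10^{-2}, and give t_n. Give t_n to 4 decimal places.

p(3.1) = -2.313636, p(1.9) = 2.070976
t_2 = 1.900000 − 2.070976·(-1.200000)/(4.384612) = 2.466794;  |Δ| = 0.566794
p(2.466794) = 0.372292
t_3 = 2.466794 − 0.372292·(0.566794)/(-1.698685) = 2.591015;  |Δ| = 0.124221
p(2.591015) = -0.109423
t_4 = 2.591015 − (-0.109423)·(0.124221)/(-0.481715) = 2.562798;  |Δ| = 0.028217
p(2.562798) = 0.002697
t_5 = 2.562798 − 0.002697·(-0.028217)/(0.112120) = 2.563476;  |Δ| = 0.000679
|t_5 − t_4| = 0.000679 < 10^{-2}

n = 5, t_n = 2.5635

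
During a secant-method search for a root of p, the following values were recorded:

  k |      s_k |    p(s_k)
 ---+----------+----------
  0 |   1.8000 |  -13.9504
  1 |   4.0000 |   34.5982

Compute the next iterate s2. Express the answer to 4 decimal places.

2.4322

s2 = 4.0000 − 34.5982·(4.0000 − 1.8000) / (34.5982 − (-13.9504))
   = 4.0000 − (76.116040)/(48.548600) = 2.432168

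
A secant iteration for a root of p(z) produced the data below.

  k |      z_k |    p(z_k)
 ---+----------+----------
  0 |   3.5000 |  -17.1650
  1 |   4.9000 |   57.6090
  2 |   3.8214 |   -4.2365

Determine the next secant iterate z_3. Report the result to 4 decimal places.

3.8953

z_3 = 3.8214 − (-4.2365)·(3.8214 − 4.9000) / (-4.2365 − 57.6090)
   = 3.8214 − (4.569489)/(-61.845500) = 3.895286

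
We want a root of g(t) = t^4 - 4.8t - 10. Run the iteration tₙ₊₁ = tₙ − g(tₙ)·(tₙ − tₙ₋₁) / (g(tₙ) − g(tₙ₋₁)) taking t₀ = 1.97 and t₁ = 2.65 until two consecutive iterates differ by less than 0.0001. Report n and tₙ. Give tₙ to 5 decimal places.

g(1.97) = -4.3946152, g(2.65) = 26.5955062
t₂ = 2.6500000 − 26.5955062·(0.6800000)/(30.9901214) = 2.0664287;  |Δ| = 0.5835713
g(2.0664287) = -1.6848671
t₃ = 2.0664287 − (-1.6848671)·(-0.5835713)/(-28.2803733) = 2.1011963;  |Δ| = 0.0347676
g(2.1011963) = -0.5932882
t₄ = 2.1011963 − (-0.5932882)·(0.0347676)/(1.0915789) = 2.1200930;  |Δ| = 0.0188967
g(2.1200930) = 0.0267286
t₅ = 2.1200930 − 0.0267286·(0.0188967)/(0.6200168) = 2.1192783;  |Δ| = 0.0008146
g(2.1192783) = -0.0003948
t₆ = 2.1192783 − (-0.0003948)·(-0.0008146)/(-0.0271234) = 2.1192902;  |Δ| = 0.0000119
|t₆ − t₅| = 0.0000119 < 0.0001

n = 6, tₙ = 2.11929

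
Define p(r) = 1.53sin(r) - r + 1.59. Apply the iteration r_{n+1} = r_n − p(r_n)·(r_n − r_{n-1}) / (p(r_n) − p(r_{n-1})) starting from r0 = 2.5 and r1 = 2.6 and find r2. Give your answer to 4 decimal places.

2.5025

p(2.5) = 0.005662, p(2.6) = -0.221283
r2 = 2.600000 − (-0.221283)·(2.600000 − 2.500000) / (-0.221283 − 0.005662) = 2.600000 − (-0.022128)/(-0.226945) = 2.502495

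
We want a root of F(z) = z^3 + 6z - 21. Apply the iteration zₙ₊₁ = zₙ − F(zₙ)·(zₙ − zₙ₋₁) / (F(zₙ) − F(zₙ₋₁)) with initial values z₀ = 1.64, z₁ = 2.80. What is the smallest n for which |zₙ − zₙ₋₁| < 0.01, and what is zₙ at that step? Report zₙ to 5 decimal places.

n = 5, zₙ = 2.05455

F(1.64) = -6.7490560, F(2.80) = 17.7520000
z₂ = 2.8000000 − 17.7520000·(1.1600000)/(24.5010560) = 1.9595334;  |Δ| = 0.8404666
F(1.9595334) = -1.7186403
z₃ = 1.9595334 − (-1.7186403)·(-0.8404666)/(-19.4706403) = 2.0337199;  |Δ| = 0.0741866
F(2.0337199) = -0.3861807
z₄ = 2.0337199 − (-0.3861807)·(0.0741866)/(1.3324596) = 2.0552211;  |Δ| = 0.0215012
F(2.0552211) = 0.0124441
z₅ = 2.0552211 − 0.0124441·(0.0215012)/(0.3986248) = 2.0545499;  |Δ| = 0.0006712
|z₅ − z₄| = 0.0006712 < 0.01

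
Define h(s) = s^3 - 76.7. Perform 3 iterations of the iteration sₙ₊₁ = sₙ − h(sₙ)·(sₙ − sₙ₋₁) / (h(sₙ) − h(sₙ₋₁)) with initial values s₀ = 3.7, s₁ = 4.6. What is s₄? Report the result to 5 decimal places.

h(3.7) = -26.0470000, h(4.6) = 20.6360000
s₂ = 4.6000000 − 20.6360000·(4.6000000 − 3.7000000) / (20.6360000 − (-26.0470000)) = 4.6000000 − (18.5724000)/(46.6830000) = 4.2021592
h(4.2021592) = -2.4976740
s₃ = 4.2021592 − (-2.4976740)·(4.2021592 − 4.6000000) / (-2.4976740 − 20.6360000) = 4.2021592 − (0.9936765)/(-23.1336740) = 4.2451129
h(4.2451129) = -0.1988888
s₄ = 4.2451129 − (-0.1988888)·(4.2451129 − 4.2021592) / (-0.1988888 − (-2.4976740)) = 4.2451129 − (-0.0085430)/(2.2987852) = 4.2488292

4.24883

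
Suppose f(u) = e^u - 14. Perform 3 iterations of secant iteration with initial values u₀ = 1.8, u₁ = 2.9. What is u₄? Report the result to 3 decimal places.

2.640

f(1.8) = -7.95035, f(2.9) = 4.17415
u₂ = 2.90000 − 4.17415·(2.90000 − 1.80000) / (4.17415 − (-7.95035)) = 2.90000 − (4.59156)/(12.12450) = 2.52130
f(2.52130) = -1.55525
u₃ = 2.52130 − (-1.55525)·(2.52130 − 2.90000) / (-1.55525 − 4.17415) = 2.52130 − (0.58897)/(-5.72939) = 2.62410
f(2.62410) = -0.20788
u₄ = 2.62410 − (-0.20788)·(2.62410 − 2.52130) / (-0.20788 − (-1.55525)) = 2.62410 − (-0.02137)/(1.34737) = 2.63996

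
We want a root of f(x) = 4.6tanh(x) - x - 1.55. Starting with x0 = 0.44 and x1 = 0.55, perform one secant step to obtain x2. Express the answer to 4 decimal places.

0.4731

f(0.44) = -0.087236, f(0.55) = 0.202393
x2 = 0.550000 − 0.202393·(0.550000 − 0.440000) / (0.202393 − (-0.087236)) = 0.550000 − (0.022263)/(0.289629) = 0.473132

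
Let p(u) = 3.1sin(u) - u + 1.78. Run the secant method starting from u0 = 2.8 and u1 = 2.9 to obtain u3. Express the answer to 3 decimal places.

2.805

p(2.8) = 0.01846, p(2.9) = -0.37833
u2 = 2.90000 − (-0.37833)·(2.90000 − 2.80000) / (-0.37833 − 0.01846) = 2.90000 − (-0.03783)/(-0.39679) = 2.80465
p(2.80465) = 0.00021
u3 = 2.80465 − 0.00021·(2.80465 − 2.90000) / (0.00021 − (-0.37833)) = 2.80465 − (-0.00002)/(0.37853) = 2.80471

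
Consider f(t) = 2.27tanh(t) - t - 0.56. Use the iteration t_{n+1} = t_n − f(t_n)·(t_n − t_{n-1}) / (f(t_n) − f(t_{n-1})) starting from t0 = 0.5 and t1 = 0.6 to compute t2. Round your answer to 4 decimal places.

0.5157

f(0.5) = -0.010994, f(0.6) = 0.059103
t2 = 0.600000 − 0.059103·(0.600000 − 0.500000) / (0.059103 − (-0.010994)) = 0.600000 − (0.005910)/(0.070097) = 0.515684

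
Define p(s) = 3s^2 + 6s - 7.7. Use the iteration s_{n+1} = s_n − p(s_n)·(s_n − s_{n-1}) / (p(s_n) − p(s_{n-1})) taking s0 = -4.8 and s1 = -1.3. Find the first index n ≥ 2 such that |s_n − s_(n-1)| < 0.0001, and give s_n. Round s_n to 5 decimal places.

p(-4.8) = 32.6200000, p(-1.3) = -10.4300000
s2 = -1.3000000 − (-10.4300000)·(3.5000000)/(-43.0500000) = -2.1479675;  |Δ| = 0.8479675
p(-2.1479675) = -6.7465120
s3 = -2.1479675 − (-6.7465120)·(-0.8479675)/(3.6834880) = -3.7010668;  |Δ| = 1.5530993
p(-3.7010668) = 11.1872858
s4 = -3.7010668 − 11.1872858·(-1.5530993)/(17.9337978) = -2.7322276;  |Δ| = 0.9688392
p(-2.7322276) = -1.6981624
s5 = -2.7322276 − (-1.6981624)·(0.9688392)/(-12.8854482) = -2.8599101;  |Δ| = 0.1276825
p(-2.8599101) = -0.3222030
s6 = -2.8599101 − (-0.3222030)·(-0.1276825)/(1.3759594) = -2.8898090;  |Δ| = 0.0298989
p(-2.8898090) = 0.0141345
s7 = -2.8898090 − 0.0141345·(-0.0298989)/(0.3363375) = -2.8885525;  |Δ| = 0.0012565
p(-2.8885525) = -0.0001080
s8 = -2.8885525 − (-0.0001080)·(0.0012565)/(-0.0142425) = -2.8885621;  |Δ| = 0.0000095
|s8 − s7| = 0.0000095 < 0.0001

n = 8, s_n = -2.88856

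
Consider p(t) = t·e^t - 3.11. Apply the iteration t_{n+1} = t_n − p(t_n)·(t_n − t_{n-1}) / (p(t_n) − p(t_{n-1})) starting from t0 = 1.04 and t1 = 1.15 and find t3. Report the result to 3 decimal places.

1.068

p(1.04) = -0.16761, p(1.15) = 0.52192
t2 = 1.15000 − 0.52192·(1.15000 − 1.04000) / (0.52192 − (-0.16761)) = 1.15000 − (0.05741)/(0.68954) = 1.06674
p(1.06674) = -0.01018
t3 = 1.06674 − (-0.01018)·(1.06674 − 1.15000) / (-0.01018 − 0.52192) = 1.06674 − (0.00085)/(-0.53210) = 1.06833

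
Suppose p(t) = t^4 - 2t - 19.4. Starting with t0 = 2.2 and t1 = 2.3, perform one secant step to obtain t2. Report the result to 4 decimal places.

p(2.2) = -0.374400, p(2.3) = 3.984100
t2 = 2.300000 − 3.984100·(2.300000 − 2.200000) / (3.984100 − (-0.374400)) = 2.300000 − (0.398410)/(4.358500) = 2.208590

2.2086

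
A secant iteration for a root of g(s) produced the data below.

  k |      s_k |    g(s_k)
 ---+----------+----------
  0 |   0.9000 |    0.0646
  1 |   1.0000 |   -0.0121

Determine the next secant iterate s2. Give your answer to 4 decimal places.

0.9842

s2 = 1.0000 − (-0.0121)·(1.0000 − 0.9000) / (-0.0121 − 0.0646)
   = 1.0000 − (-0.001210)/(-0.076700) = 0.984224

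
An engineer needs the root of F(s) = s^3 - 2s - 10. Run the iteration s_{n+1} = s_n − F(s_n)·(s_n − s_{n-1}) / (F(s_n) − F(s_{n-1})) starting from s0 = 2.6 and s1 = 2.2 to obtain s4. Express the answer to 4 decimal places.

2.4620

F(2.6) = 2.376000, F(2.2) = -3.752000
s2 = 2.200000 − (-3.752000)·(2.200000 − 2.600000) / (-3.752000 − 2.376000) = 2.200000 − (1.500800)/(-6.128000) = 2.444909
F(2.444909) = -0.275185
s3 = 2.444909 − (-0.275185)·(2.444909 − 2.200000) / (-0.275185 − (-3.752000)) = 2.444909 − (-0.067395)/(3.476815) = 2.464293
F(2.464293) = 0.036421
s4 = 2.464293 − 0.036421·(2.464293 − 2.444909) / (0.036421 − (-0.275185)) = 2.464293 − (0.000706)/(0.311606) = 2.462027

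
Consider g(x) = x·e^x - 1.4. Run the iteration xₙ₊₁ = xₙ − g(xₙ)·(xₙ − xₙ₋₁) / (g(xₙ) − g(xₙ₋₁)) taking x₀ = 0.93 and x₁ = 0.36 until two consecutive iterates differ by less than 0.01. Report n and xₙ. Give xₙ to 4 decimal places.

n = 5, xₙ = 0.6972

g(0.93) = 0.957094, g(0.36) = -0.884001
x₂ = 0.360000 − (-0.884001)·(-0.570000)/(-1.841095) = 0.633685;  |Δ| = 0.273685
g(0.633685) = -0.205793
x₃ = 0.633685 − (-0.205793)·(0.273685)/(0.678209) = 0.716731;  |Δ| = 0.083046
g(0.716731) = 0.067671
x₄ = 0.716731 − 0.067671·(0.083046)/(0.273464) = 0.696181;  |Δ| = 0.020550
g(0.696181) = -0.003408
x₅ = 0.696181 − (-0.003408)·(-0.020550)/(-0.071079) = 0.697166;  |Δ| = 0.000985
|x₅ − x₄| = 0.000985 < 0.01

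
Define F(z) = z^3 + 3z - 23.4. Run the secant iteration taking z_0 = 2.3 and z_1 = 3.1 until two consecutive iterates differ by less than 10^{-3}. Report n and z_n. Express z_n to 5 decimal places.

n = 5, z_n = 2.51259

F(2.3) = -4.3330000, F(3.1) = 15.6910000
z_2 = 3.1000000 − 15.6910000·(0.8000000)/(20.0240000) = 2.4731123;  |Δ| = 0.6268877
F(2.4731123) = -0.8544055
z_3 = 2.4731123 − (-0.8544055)·(-0.6268877)/(-16.5454055) = 2.5054848;  |Δ| = 0.0323725
F(2.5054848) = -0.1554803
z_4 = 2.5054848 − (-0.1554803)·(0.0323725)/(0.6989253) = 2.5126862;  |Δ| = 0.0072015
F(2.5126862) = 0.0021349
z_5 = 2.5126862 − 0.0021349·(0.0072015)/(0.1576152) = 2.5125887;  |Δ| = 0.0000975
|z_5 − z_4| = 0.0000975 < 10^{-3}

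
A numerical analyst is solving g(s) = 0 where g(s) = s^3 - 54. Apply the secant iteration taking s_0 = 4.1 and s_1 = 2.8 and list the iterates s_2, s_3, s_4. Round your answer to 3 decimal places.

g(4.1) = 14.92100, g(2.8) = -32.04800
s_2 = 2.80000 − (-32.04800)·(2.80000 − 4.10000) / (-32.04800 − 14.92100) = 2.80000 − (41.66240)/(-46.96900) = 3.68702
g(3.68702) = -3.87826
s_3 = 3.68702 − (-3.87826)·(3.68702 − 2.80000) / (-3.87826 − (-32.04800)) = 3.68702 − (-3.44009)/(28.16974) = 3.80914
g(3.80914) = 1.26886
s_4 = 3.80914 − 1.26886·(3.80914 − 3.68702) / (1.26886 − (-3.87826)) = 3.80914 − (0.15495)/(5.14712) = 3.77903

3.687, 3.809, 3.779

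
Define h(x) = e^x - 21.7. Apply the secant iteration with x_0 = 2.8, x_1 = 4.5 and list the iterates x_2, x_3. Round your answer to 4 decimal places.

2.9214, 2.9906

h(2.8) = -5.255353, h(4.5) = 68.317131
x_2 = 4.500000 − 68.317131·(4.500000 − 2.800000) / (68.317131 − (-5.255353)) = 4.500000 − (116.139123)/(73.572485) = 2.921433
h(2.921433) = -3.132131
x_3 = 2.921433 − (-3.132131)·(2.921433 − 4.500000) / (-3.132131 − 68.317131) = 2.921433 − (4.944279)/(-71.449262) = 2.990632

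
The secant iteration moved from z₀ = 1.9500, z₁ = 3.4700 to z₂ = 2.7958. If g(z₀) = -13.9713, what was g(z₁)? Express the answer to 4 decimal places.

The secant line through (1.9500, -13.9713) and (3.4700, g(z₁)) crosses zero at z₂ = 2.7958.
So (1.9500, -13.9713), (3.4700, g(z₁)), (2.7958, 0) are collinear:
g(z₁) = -13.9713 · (3.4700 − 2.7958) / (1.9500 − 2.7958) = -13.9713 · (0.674200)/(-0.845800) = 11.136735

11.1367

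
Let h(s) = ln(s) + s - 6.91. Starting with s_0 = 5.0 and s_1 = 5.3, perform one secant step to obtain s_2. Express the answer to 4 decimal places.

h(5.0) = -0.300562, h(5.3) = 0.057707
s_2 = 5.300000 − 0.057707·(5.300000 − 5.000000) / (0.057707 − (-0.300562)) = 5.300000 − (0.017312)/(0.358269) = 5.251679

5.2517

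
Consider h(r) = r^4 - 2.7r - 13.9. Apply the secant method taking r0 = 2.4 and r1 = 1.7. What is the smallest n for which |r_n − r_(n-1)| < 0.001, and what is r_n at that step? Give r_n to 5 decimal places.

n = 6, r_n = 2.10354

h(2.4) = 12.7976000, h(1.7) = -10.1379000
r2 = 1.7000000 − (-10.1379000)·(-0.7000000)/(-22.9355000) = 2.0094125;  |Δ| = 0.3094125
h(2.0094125) = -3.0220813
r3 = 2.0094125 − (-3.0220813)·(0.3094125)/(7.1158187) = 2.1408197;  |Δ| = 0.1314072
h(2.1408197) = 1.3246735
r4 = 2.1408197 − 1.3246735·(0.1314072)/(4.3467548) = 2.1007733;  |Δ| = 0.0400463
h(2.1007733) = -0.0953250
r5 = 2.1007733 − (-0.0953250)·(-0.0400463)/(-1.4199985) = 2.1034617;  |Δ| = 0.0026883
h(2.1034617) = -0.0026956
r6 = 2.1034617 − (-0.0026956)·(0.0026883)/(0.0926295) = 2.1035399;  |Δ| = 0.0000782
|r6 − r5| = 0.0000782 < 0.001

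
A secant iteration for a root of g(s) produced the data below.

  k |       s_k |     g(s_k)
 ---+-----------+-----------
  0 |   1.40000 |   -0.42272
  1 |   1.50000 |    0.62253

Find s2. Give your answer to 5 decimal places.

1.44044

s2 = 1.50000 − 0.62253·(1.50000 − 1.40000) / (0.62253 − (-0.42272))
   = 1.50000 − (0.0622530)/(1.0452500) = 1.4404420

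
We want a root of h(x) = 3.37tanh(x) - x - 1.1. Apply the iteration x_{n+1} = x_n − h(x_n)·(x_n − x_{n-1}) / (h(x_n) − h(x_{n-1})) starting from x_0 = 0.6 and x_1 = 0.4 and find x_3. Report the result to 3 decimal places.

0.527

h(0.6) = 0.10986, h(0.4) = -0.21957
x_2 = 0.40000 − (-0.21957)·(0.40000 − 0.60000) / (-0.21957 − 0.10986) = 0.40000 − (0.04391)/(-0.32943) = 0.53330
h(0.53330) = 0.01093
x_3 = 0.53330 − 0.01093·(0.53330 − 0.40000) / (0.01093 − (-0.21957)) = 0.53330 − (0.00146)/(0.23050) = 0.52698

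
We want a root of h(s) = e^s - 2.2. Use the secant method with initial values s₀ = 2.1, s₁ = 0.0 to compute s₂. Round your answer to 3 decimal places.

0.352

h(2.1) = 5.96617, h(0.0) = -1.20000
s₂ = 0.00000 − (-1.20000)·(0.00000 − 2.10000) / (-1.20000 − 5.96617) = 0.00000 − (2.52000)/(-7.16617) = 0.35165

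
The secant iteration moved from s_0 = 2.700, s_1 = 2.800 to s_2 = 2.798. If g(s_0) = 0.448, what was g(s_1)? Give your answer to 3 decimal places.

-0.009

The secant line through (2.700, 0.448) and (2.800, g(s_1)) crosses zero at s_2 = 2.798.
So (2.700, 0.448), (2.800, g(s_1)), (2.798, 0) are collinear:
g(s_1) = 0.448 · (2.800 − 2.798) / (2.700 − 2.798) = 0.448 · (0.00200)/(-0.09800) = -0.00914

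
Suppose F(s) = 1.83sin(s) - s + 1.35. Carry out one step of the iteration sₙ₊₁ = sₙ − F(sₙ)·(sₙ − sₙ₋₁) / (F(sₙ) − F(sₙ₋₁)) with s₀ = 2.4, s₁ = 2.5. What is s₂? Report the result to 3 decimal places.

2.477

F(2.4) = 0.18610, F(2.5) = -0.05480
s₂ = 2.50000 − (-0.05480)·(2.50000 − 2.40000) / (-0.05480 − 0.18610) = 2.50000 − (-0.00548)/(-0.24089) = 2.47725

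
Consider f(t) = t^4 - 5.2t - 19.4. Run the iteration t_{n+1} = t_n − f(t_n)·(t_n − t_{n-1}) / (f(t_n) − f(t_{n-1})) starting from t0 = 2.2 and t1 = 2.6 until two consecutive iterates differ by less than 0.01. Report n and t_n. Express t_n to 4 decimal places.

n = 4, t_n = 2.3737

f(2.2) = -7.414400, f(2.6) = 12.777600
t2 = 2.600000 − 12.777600·(0.400000)/(20.192000) = 2.346878;  |Δ| = 0.253122
f(2.346878) = -1.267506
t3 = 2.346878 − (-1.267506)·(-0.253122)/(-14.045106) = 2.369721;  |Δ| = 0.022843
f(2.369721) = -0.187834
t4 = 2.369721 − (-0.187834)·(0.022843)/(1.079671) = 2.373695;  |Δ| = 0.003974
|t4 − t3| = 0.003974 < 0.01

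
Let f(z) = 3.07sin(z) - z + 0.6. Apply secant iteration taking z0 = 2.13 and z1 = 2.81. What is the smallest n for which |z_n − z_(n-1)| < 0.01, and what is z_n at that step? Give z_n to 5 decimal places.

n = 4, z_n = 2.48181

f(2.13) = 1.0723710, f(2.81) = -1.2105635
z2 = 2.8100000 − (-1.2105635)·(0.6800000)/(-2.2829345) = 2.4494188;  |Δ| = 0.3605812
f(2.4494188) = 0.1098927
z3 = 2.4494188 − 0.1098927·(-0.3605812)/(1.3204563) = 2.4794276;  |Δ| = 0.0300088
f(2.4794276) = 0.0080876
z4 = 2.4794276 − 0.0080876·(0.0300088)/(-0.1018051) = 2.4818115;  |Δ| = 0.0023840
|z4 − z3| = 0.0023840 < 0.01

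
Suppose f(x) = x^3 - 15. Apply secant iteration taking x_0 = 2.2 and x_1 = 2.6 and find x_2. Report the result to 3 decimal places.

f(2.2) = -4.35200, f(2.6) = 2.57600
x_2 = 2.60000 − 2.57600·(2.60000 − 2.20000) / (2.57600 − (-4.35200)) = 2.60000 − (1.03040)/(6.92800) = 2.45127

2.451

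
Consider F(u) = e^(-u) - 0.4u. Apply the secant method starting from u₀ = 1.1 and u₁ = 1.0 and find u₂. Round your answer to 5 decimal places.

0.95718

F(1.1) = -0.1071289, F(1.0) = -0.0321206
u₂ = 1.0000000 − (-0.0321206)·(1.0000000 − 1.1000000) / (-0.0321206 − (-0.1071289)) = 1.0000000 − (0.0032121)/(0.0750084) = 0.9571774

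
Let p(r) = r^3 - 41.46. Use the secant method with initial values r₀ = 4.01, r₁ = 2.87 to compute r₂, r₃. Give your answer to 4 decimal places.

3.3674, 3.4794

p(4.01) = 23.021201, p(2.87) = -17.820097
r₂ = 2.870000 − (-17.820097)·(2.870000 − 4.010000) / (-17.820097 − 23.021201) = 2.870000 − (20.314911)/(-40.841298) = 3.367411
p(3.367411) = -3.275389
r₃ = 3.367411 − (-3.275389)·(3.367411 − 2.870000) / (-3.275389 − (-17.820097)) = 3.367411 − (-1.629214)/(14.544708) = 3.479425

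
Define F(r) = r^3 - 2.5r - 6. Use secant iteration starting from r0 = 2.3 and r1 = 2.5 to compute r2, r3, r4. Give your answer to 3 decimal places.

2.272, 2.269, 2.268

F(2.3) = 0.41700, F(2.5) = 3.37500
r2 = 2.50000 − 3.37500·(2.50000 − 2.30000) / (3.37500 − 0.41700) = 2.50000 − (0.67500)/(2.95800) = 2.27181
F(2.27181) = 0.04550
r3 = 2.27181 − 0.04550·(2.27181 − 2.50000) / (0.04550 − 3.37500) = 2.27181 − (-0.01038)/(-3.32950) = 2.26869
F(2.26869) = 0.00508
r4 = 2.26869 − 0.00508·(2.26869 − 2.27181) / (0.00508 − 0.04550) = 2.26869 − (-0.00002)/(-0.04042) = 2.26830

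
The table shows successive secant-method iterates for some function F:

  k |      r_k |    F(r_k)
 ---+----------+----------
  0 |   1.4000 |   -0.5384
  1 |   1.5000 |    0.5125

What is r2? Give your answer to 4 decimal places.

1.4512

r2 = 1.5000 − 0.5125·(1.5000 − 1.4000) / (0.5125 − (-0.5384))
   = 1.5000 − (0.051250)/(1.050900) = 1.451232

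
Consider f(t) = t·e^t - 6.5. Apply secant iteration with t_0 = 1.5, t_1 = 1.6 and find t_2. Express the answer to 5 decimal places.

f(1.5) = 0.2225336, f(1.6) = 1.4248519
t_2 = 1.6000000 − 1.4248519·(1.6000000 − 1.5000000) / (1.4248519 − 0.2225336) = 1.6000000 − (0.1424852)/(1.2023183) = 1.4814913

1.48149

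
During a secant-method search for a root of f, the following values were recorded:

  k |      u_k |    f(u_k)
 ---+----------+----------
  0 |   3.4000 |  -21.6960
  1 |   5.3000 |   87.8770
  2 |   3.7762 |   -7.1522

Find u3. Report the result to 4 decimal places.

3.8909

u3 = 3.7762 − (-7.1522)·(3.7762 − 5.3000) / (-7.1522 − 87.8770)
   = 3.7762 − (10.898522)/(-95.029200) = 3.890886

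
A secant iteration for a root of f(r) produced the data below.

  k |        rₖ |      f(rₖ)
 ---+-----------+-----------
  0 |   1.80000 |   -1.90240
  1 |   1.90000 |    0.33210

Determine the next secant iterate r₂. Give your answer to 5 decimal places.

1.88514

r₂ = 1.90000 − 0.33210·(1.90000 − 1.80000) / (0.33210 − (-1.90240))
   = 1.90000 − (0.0332100)/(2.2345000) = 1.8851376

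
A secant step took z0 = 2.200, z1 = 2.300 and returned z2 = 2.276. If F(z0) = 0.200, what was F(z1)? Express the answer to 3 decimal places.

The secant line through (2.200, 0.200) and (2.300, F(z1)) crosses zero at z2 = 2.276.
So (2.200, 0.200), (2.300, F(z1)), (2.276, 0) are collinear:
F(z1) = 0.200 · (2.300 − 2.276) / (2.200 − 2.276) = 0.200 · (0.02400)/(-0.07600) = -0.06316

-0.063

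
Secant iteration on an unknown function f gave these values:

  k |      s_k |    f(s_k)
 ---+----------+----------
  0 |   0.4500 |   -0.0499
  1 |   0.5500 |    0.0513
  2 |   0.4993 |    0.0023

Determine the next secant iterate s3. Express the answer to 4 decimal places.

s3 = 0.4993 − 0.0023·(0.4993 − 0.5500) / (0.0023 − 0.0513)
   = 0.4993 − (-0.000117)/(-0.049000) = 0.496920

0.4969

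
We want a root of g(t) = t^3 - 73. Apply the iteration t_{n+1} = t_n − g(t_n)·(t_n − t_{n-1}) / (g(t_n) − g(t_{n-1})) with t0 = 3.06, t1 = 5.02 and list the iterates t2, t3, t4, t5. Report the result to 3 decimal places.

g(3.06) = -44.34738, g(5.02) = 53.50601
t2 = 5.02000 − 53.50601·(5.02000 − 3.06000) / (53.50601 − (-44.34738)) = 5.02000 − (104.87178)/(97.85339) = 3.94828
g(3.94828) = -11.45076
t3 = 3.94828 − (-11.45076)·(3.94828 − 5.02000) / (-11.45076 − 53.50601) = 3.94828 − (12.27205)/(-64.95677) = 4.13720
g(4.13720) = -2.18578
t4 = 4.13720 − (-2.18578)·(4.13720 − 3.94828) / (-2.18578 − (-11.45076)) = 4.13720 − (-0.41295)/(9.26498) = 4.18177
g(4.18177) = 0.12767
t5 = 4.18177 − 0.12767·(4.18177 − 4.13720) / (0.12767 − (-2.18578)) = 4.18177 − (0.00569)/(2.31345) = 4.17931

3.948, 4.137, 4.182, 4.179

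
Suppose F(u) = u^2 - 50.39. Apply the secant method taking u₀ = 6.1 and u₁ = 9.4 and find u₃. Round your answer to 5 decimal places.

7.07772

F(6.1) = -13.1800000, F(9.4) = 37.9700000
u₂ = 9.4000000 − 37.9700000·(9.4000000 − 6.1000000) / (37.9700000 − (-13.1800000)) = 9.4000000 − (125.3010000)/(51.1500000) = 6.9503226
F(6.9503226) = -2.0830160
u₃ = 6.9503226 − (-2.0830160)·(6.9503226 − 9.4000000) / (-2.0830160 − 37.9700000) = 6.9503226 − (5.1027173)/(-40.0530160) = 7.0777217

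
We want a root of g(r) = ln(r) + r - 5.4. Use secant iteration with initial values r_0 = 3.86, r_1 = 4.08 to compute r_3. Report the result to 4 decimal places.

g(3.86) = -0.189333, g(4.08) = 0.086097
r_2 = 4.080000 − 0.086097·(4.080000 − 3.860000) / (0.086097 − (-0.189333)) = 4.080000 − (0.018941)/(0.275430) = 4.011230
g(4.011230) = 0.000328
r_3 = 4.011230 − 0.000328·(4.011230 − 4.080000) / (0.000328 − 0.086097) = 4.011230 − (-0.000023)/(-0.085769) = 4.010967

4.0110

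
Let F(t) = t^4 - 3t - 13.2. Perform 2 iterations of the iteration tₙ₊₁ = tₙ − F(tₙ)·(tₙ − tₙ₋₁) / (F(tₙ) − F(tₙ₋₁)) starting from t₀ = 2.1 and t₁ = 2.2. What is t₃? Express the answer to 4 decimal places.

2.1015

F(2.1) = -0.051900, F(2.2) = 3.625600
t₂ = 2.200000 − 3.625600·(2.200000 − 2.100000) / (3.625600 − (-0.051900)) = 2.200000 − (0.362560)/(3.677500) = 2.101411
F(2.101411) = -0.003801
t₃ = 2.101411 − (-0.003801)·(2.101411 − 2.200000) / (-0.003801 − 3.625600) = 2.101411 − (0.000375)/(-3.629401) = 2.101515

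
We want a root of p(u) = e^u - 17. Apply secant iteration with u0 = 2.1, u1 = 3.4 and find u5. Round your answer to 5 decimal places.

2.83305

p(2.1) = -8.8338301, p(3.4) = 12.9641000
u2 = 3.4000000 − 12.9641000·(3.4000000 − 2.1000000) / (12.9641000 − (-8.8338301)) = 3.4000000 − (16.8533301)/(21.7979301) = 2.6268381
p(2.6268381) = -3.1700289
u3 = 2.6268381 − (-3.1700289)·(2.6268381 − 3.4000000) / (-3.1700289 − 12.9641000) = 2.6268381 − (2.4509457)/(-16.1341290) = 2.7787487
p(2.7787487) = -0.9011364
u4 = 2.7787487 − (-0.9011364)·(2.7787487 − 2.6268381) / (-0.9011364 − (-3.1700289)) = 2.7787487 − (-0.1368922)/(2.2688925) = 2.8390831
p(2.8390831) = 0.1000785
u5 = 2.8390831 − 0.1000785·(2.8390831 − 2.7787487) / (0.1000785 − (-0.9011364)) = 2.8390831 − (0.0060382)/(1.0012149) = 2.8330522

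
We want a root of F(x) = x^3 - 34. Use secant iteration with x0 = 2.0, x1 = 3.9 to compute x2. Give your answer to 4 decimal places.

2.9626

F(2.0) = -26.000000, F(3.9) = 25.319000
x2 = 3.900000 − 25.319000·(3.900000 − 2.000000) / (25.319000 − (-26.000000)) = 3.900000 − (48.106100)/(51.319000) = 2.962606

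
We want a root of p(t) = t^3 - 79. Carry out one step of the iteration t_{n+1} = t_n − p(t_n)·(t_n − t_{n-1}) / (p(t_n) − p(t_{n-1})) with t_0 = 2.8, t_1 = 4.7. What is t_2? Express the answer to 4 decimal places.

4.1239

p(2.8) = -57.048000, p(4.7) = 24.823000
t_2 = 4.700000 − 24.823000·(4.700000 − 2.800000) / (24.823000 − (-57.048000)) = 4.700000 − (47.163700)/(81.871000) = 4.123927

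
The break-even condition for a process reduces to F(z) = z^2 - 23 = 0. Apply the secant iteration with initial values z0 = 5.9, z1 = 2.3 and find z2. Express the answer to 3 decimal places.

F(5.9) = 11.81000, F(2.3) = -17.71000
z2 = 2.30000 − (-17.71000)·(2.30000 − 5.90000) / (-17.71000 − 11.81000) = 2.30000 − (63.75600)/(-29.52000) = 4.45976

4.460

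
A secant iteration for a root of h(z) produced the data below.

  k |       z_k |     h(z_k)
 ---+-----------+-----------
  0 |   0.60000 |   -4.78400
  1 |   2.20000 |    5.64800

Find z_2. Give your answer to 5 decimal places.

z_2 = 2.20000 − 5.64800·(2.20000 − 0.60000) / (5.64800 − (-4.78400))
   = 2.20000 − (9.0368000)/(10.4320000) = 1.3337423

1.33374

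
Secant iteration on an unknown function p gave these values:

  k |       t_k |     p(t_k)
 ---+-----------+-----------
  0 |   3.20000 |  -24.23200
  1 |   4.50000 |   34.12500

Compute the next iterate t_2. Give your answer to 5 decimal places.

t_2 = 4.50000 − 34.12500·(4.50000 − 3.20000) / (34.12500 − (-24.23200))
   = 4.50000 − (44.3625000)/(58.3570000) = 3.7398084

3.73981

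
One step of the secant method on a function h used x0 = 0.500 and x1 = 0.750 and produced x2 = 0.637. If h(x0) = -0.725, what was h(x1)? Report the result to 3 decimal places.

0.598

The secant line through (0.500, -0.725) and (0.750, h(x1)) crosses zero at x2 = 0.637.
So (0.500, -0.725), (0.750, h(x1)), (0.637, 0) are collinear:
h(x1) = -0.725 · (0.750 − 0.637) / (0.500 − 0.637) = -0.725 · (0.11300)/(-0.13700) = 0.59799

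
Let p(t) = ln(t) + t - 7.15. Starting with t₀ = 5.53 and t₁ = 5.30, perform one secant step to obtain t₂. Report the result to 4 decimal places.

p(5.53) = 0.090188, p(5.30) = -0.182293
t₂ = 5.300000 − (-0.182293)·(5.300000 − 5.530000) / (-0.182293 − 0.090188) = 5.300000 − (0.041927)/(-0.272481) = 5.453873

5.4539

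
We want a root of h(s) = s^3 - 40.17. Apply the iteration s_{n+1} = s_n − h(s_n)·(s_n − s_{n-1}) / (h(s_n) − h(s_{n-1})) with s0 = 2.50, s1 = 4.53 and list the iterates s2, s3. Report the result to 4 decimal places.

3.1443, 3.3477

h(2.50) = -24.545000, h(4.53) = 52.789677
s2 = 4.530000 − 52.789677·(4.530000 − 2.500000) / (52.789677 − (-24.545000)) = 4.530000 − (107.163044)/(77.334677) = 3.144295
h(3.144295) = -9.083640
s3 = 3.144295 − (-9.083640)·(3.144295 − 4.530000) / (-9.083640 − 52.789677) = 3.144295 − (12.587244)/(-61.873317) = 3.347731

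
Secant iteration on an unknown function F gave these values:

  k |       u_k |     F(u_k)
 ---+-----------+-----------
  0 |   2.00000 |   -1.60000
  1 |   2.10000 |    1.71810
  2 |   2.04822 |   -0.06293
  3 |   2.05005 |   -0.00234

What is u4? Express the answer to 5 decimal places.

u4 = 2.05005 − (-0.00234)·(2.05005 − 2.04822) / (-0.00234 − (-0.06293))
   = 2.05005 − (-0.0000043)/(0.0605900) = 2.0501207

2.05012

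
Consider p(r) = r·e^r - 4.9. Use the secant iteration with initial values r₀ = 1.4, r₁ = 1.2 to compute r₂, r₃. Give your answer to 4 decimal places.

1.3082, 1.3158

p(1.4) = 0.777280, p(1.2) = -0.915860
r₂ = 1.200000 − (-0.915860)·(1.200000 − 1.400000) / (-0.915860 − 0.777280) = 1.200000 − (0.183172)/(-1.693140) = 1.308185
p(1.308185) = -0.060433
r₃ = 1.308185 − (-0.060433)·(1.308185 − 1.200000) / (-0.060433 − (-0.915860)) = 1.308185 − (-0.006538)/(0.855427) = 1.315828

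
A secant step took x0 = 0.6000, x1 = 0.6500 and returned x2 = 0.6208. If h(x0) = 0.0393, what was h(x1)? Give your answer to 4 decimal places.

The secant line through (0.6000, 0.0393) and (0.6500, h(x1)) crosses zero at x2 = 0.6208.
So (0.6000, 0.0393), (0.6500, h(x1)), (0.6208, 0) are collinear:
h(x1) = 0.0393 · (0.6500 − 0.6208) / (0.6000 − 0.6208) = 0.0393 · (0.029200)/(-0.020800) = -0.055171

-0.0552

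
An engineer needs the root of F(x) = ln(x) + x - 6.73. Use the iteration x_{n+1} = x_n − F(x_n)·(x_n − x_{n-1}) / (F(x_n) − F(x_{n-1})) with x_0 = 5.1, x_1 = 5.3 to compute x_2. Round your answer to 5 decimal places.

F(5.1) = -0.0007595, F(5.3) = 0.2377068
x_2 = 5.3000000 − 0.2377068·(5.3000000 − 5.1000000) / (0.2377068 − (-0.0007595)) = 5.3000000 − (0.0475414)/(0.2384663) = 5.1006370

5.10064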